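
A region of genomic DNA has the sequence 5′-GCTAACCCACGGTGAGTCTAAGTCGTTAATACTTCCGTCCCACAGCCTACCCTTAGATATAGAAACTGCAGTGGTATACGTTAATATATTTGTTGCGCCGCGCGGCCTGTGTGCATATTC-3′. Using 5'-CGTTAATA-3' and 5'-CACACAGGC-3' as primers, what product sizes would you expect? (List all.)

90 bp, 35 bp

The forward primer CGTTAATA matches the top strand at positions 24–31, 79–86.
The reverse primer's reverse complement is GCCTGTGTG, matching at positions 105–113.
Each forward site pairs with the reverse site to give a product ending at position 113: sizes 90, 35 bp.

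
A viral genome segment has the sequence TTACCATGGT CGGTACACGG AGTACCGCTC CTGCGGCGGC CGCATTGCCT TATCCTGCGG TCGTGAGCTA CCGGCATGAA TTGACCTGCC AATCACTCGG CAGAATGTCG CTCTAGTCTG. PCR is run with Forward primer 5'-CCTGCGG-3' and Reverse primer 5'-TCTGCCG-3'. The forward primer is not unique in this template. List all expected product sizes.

The forward primer CCTGCGG matches the top strand at positions 30–36, 54–60.
The reverse primer's reverse complement is CGGCAGA, matching at positions 98–104.
Each forward site pairs with the reverse site to give a product ending at position 104: sizes 75, 51 bp.

75 bp, 51 bp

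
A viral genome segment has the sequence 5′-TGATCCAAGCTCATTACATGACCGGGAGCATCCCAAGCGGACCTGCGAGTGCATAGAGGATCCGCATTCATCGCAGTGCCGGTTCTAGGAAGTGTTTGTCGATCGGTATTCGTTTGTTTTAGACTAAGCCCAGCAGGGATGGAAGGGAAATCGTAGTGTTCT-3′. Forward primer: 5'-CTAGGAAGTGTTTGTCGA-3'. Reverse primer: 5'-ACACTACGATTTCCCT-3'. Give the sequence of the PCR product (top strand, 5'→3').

Scanning the template, CTAGGAAGTGTTTGTCGA occurs at positions 85–102; this primer anneals to the bottom strand there with its 3' end pointing downstream.
The reverse primer's reverse complement is AGGGAAATCGTAGTGT, which matches the template at positions 144–159.
The product is the template from position 85 through 159 (75 bp).

5'-CTAGGAAGTGTTTGTCGATCGGTATTCGTTTGTTTTAGACTAAGCCCAGCAGGGATGGAAGGGAAATCGTAGTGT-3'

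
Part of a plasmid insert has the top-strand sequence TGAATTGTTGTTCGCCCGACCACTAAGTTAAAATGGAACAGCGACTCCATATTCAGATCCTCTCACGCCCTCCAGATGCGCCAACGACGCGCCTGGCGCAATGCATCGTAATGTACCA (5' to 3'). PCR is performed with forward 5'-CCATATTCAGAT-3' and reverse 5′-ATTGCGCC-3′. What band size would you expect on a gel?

Forward primer CCATATTCAGAT is found on the top strand at positions 47–58.
Reverse complement of the reverse primer: GGCGCAAT. This occurs on the top strand at positions 95–102.
The product runs from position 47 to position 102, so its length is 102 − 47 + 1 = 56 bp.

56 bp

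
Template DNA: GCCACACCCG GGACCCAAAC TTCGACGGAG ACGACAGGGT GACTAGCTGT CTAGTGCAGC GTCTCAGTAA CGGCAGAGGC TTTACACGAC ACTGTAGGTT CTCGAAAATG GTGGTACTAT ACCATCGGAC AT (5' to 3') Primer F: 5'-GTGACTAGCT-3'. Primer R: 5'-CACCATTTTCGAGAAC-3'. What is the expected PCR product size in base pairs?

75 bp

The forward primer matches the template at positions 39–48.
Reverse complement of the reverse primer: GTTCTCGAAAATGGTG. This occurs on the top strand at positions 98–113.
Amplicon spans positions 39–113: 75 bp.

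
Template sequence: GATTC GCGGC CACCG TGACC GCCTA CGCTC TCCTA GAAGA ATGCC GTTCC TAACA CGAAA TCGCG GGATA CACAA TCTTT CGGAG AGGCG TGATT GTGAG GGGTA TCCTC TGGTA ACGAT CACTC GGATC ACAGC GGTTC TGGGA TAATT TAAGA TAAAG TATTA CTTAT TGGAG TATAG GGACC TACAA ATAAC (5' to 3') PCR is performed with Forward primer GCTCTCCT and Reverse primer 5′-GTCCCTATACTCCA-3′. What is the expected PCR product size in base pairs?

158 bp

Forward primer GCTCTCCT is found on the top strand at positions 27–34.
Reverse complement of the reverse primer: TGGAGTATAGGGAC. This occurs on the top strand at positions 171–184.
Product length = (reverse-primer end) − (forward-primer start) + 1 = 184 − 27 + 1 = 158 bp.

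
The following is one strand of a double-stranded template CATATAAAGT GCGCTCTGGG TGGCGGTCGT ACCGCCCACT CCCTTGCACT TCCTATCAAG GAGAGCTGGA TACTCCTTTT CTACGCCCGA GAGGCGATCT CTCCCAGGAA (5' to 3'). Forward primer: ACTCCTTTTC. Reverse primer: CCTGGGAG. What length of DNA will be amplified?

37 bp

Scanning the template, ACTCCTTTTC occurs at positions 72–81; this primer anneals to the bottom strand there with its 3' end pointing downstream.
Taking the reverse complement of CCTGGGAG gives CTCCCAGG, found at positions 101–108 on the template; the primer anneals here to the top strand with its 3' end pointing upstream.
Amplicon spans positions 72–108: 37 bp.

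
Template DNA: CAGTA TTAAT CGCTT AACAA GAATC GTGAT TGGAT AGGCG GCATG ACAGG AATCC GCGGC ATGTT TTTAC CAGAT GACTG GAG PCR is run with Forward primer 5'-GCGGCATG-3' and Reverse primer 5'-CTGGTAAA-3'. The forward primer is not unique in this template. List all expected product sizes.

36 bp, 18 bp

The forward primer GCGGCATG matches the top strand at positions 38–45, 56–63.
The reverse primer's reverse complement is TTTACCAG, matching at positions 66–73.
Each forward site pairs with the reverse site to give a product ending at position 73: sizes 36, 18 bp.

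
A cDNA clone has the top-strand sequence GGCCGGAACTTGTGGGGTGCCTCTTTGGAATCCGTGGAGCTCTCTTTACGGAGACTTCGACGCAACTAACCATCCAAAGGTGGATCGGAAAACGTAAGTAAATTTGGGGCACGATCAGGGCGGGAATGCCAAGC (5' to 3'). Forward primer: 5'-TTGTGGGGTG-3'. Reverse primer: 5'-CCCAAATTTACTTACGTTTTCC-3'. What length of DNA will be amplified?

Scanning the template, TTGTGGGGTG occurs at positions 10–19; this primer anneals to the bottom strand there with its 3' end pointing downstream.
Taking the reverse complement of CCCAAATTTACTTACGTTTTCC gives GGAAAACGTAAGTAAATTTGGG, found at positions 87–108 on the template; the primer anneals here to the top strand with its 3' end pointing upstream.
Amplicon spans positions 10–108: 99 bp.

99 bp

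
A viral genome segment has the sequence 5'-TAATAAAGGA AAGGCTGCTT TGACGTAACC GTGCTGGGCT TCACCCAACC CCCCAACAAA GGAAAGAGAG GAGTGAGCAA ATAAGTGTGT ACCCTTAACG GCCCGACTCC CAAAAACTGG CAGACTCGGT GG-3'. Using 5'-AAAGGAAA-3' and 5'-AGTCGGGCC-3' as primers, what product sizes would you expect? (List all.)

104 bp, 51 bp

The forward primer AAAGGAAA matches the top strand at positions 5–12, 58–65.
The reverse primer's reverse complement is GGCCCGACT, matching at positions 100–108.
Each forward site pairs with the reverse site to give a product ending at position 108: sizes 104, 51 bp.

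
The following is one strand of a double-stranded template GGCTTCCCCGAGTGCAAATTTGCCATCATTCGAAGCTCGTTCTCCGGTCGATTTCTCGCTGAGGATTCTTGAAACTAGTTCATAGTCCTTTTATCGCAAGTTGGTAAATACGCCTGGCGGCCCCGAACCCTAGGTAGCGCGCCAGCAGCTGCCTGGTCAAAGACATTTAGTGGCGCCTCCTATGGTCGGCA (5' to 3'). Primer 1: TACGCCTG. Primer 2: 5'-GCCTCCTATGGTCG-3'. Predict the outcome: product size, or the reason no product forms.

No product — both primers anneal to the same strand and extend in the same direction.

Primer 1 (TACGCCTG) matches the top strand at positions 109–116 (3' end points downstream).
Primer 2 (GCCTCCTATGGTCG) also matches the top strand directly, at positions 175–188 — its reverse complement CGACCATAGGAGGC is not present.
Both primers anneal to the bottom strand with 3' ends pointing the same way, so neither can prime synthesis back toward the other.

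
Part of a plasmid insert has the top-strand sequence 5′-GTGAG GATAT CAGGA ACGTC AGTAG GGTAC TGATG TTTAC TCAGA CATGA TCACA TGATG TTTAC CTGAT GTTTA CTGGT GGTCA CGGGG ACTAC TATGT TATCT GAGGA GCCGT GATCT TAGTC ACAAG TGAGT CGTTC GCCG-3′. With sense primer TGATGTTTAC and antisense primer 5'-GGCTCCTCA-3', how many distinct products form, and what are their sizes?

The forward primer TGATGTTTAC matches the top strand at positions 31–40, 56–65, 67–76.
The reverse primer's reverse complement is TGAGGAGCC, matching at positions 105–113.
Each forward site pairs with the reverse site to give a product ending at position 113: sizes 83, 58, 47 bp.

Three products: 83 bp, 58 bp, 47 bp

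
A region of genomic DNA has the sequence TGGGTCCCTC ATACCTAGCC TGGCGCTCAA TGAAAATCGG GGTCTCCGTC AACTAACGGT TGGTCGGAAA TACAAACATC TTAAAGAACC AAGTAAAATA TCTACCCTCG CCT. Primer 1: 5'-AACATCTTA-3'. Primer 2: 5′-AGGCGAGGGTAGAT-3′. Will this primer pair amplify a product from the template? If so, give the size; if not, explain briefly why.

Primer 1 (AACATCTTA) matches the top strand at positions 75–83; it acts as a forward primer.
Primer 2's reverse complement is ATCTACCCTCGCCT, matching the top strand at positions 100–113; it acts as a reverse primer.
The 3' ends face each other across positions 75–113, giving a 39 bp product.

Yes — a 39 bp product.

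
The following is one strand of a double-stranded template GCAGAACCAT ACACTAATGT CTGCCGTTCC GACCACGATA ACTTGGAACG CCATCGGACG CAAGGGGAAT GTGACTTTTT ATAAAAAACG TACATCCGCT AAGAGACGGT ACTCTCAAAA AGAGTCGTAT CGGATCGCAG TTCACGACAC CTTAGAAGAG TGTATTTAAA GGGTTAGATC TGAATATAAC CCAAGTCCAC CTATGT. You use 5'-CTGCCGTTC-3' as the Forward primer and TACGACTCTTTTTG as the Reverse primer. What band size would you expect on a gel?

109 bp

Forward primer CTGCCGTTC is found on the top strand at positions 21–29.
The reverse primer's reverse complement is CAAAAAGAGTCGTA, which matches the template at positions 116–129.
Product length = (reverse-primer end) − (forward-primer start) + 1 = 129 − 21 + 1 = 109 bp.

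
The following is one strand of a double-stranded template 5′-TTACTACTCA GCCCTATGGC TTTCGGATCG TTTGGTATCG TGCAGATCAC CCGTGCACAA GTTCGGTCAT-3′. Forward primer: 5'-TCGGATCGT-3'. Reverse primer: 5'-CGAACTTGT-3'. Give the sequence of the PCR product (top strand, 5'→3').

Scanning the template, TCGGATCGT occurs at positions 23–31; this primer anneals to the bottom strand there with its 3' end pointing downstream.
Reverse complement of the reverse primer: ACAAGTTCG. This occurs on the top strand at positions 57–65.
The product is the template from position 23 through 65 (43 bp).

5'-TCGGATCGTTTGGTATCGTGCAGATCACCCGTGCACAAGTTCG-3'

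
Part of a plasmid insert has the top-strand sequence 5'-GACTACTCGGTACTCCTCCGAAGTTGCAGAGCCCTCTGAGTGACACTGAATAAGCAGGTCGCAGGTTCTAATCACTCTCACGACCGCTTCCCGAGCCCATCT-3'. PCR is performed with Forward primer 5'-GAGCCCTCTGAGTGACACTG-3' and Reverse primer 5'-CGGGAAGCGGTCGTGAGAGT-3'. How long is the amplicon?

65 bp

Scanning the template, GAGCCCTCTGAGTGACACTG occurs at positions 29–48; this primer anneals to the bottom strand there with its 3' end pointing downstream.
The reverse primer's reverse complement is ACTCTCACGACCGCTTCCCG, which matches the template at positions 74–93.
Product length = (reverse-primer end) − (forward-primer start) + 1 = 93 − 29 + 1 = 65 bp.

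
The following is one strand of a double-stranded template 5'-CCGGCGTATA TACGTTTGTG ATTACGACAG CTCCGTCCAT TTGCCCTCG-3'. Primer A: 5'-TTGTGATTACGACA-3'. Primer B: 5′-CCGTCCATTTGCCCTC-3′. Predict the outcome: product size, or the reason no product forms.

No product — both primers anneal to the same strand and extend in the same direction.

Primer A (TTGTGATTACGACA) matches the top strand at positions 16–29 (3' end points downstream).
Primer B (CCGTCCATTTGCCCTC) also matches the top strand directly, at positions 33–48 — its reverse complement GAGGGCAAATGGACGG is not present.
Both primers anneal to the bottom strand with 3' ends pointing the same way, so neither can prime synthesis back toward the other.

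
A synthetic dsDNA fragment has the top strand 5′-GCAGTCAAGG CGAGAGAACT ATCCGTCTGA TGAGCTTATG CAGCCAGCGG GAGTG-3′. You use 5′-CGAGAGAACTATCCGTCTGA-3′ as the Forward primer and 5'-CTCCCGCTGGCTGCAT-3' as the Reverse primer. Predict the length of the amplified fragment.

43 bp

Forward primer CGAGAGAACTATCCGTCTGA is found on the top strand at positions 11–30.
Taking the reverse complement of CTCCCGCTGGCTGCAT gives ATGCAGCCAGCGGGAG, found at positions 38–53 on the template; the primer anneals here to the top strand with its 3' end pointing upstream.
Product length = (reverse-primer end) − (forward-primer start) + 1 = 53 − 11 + 1 = 43 bp.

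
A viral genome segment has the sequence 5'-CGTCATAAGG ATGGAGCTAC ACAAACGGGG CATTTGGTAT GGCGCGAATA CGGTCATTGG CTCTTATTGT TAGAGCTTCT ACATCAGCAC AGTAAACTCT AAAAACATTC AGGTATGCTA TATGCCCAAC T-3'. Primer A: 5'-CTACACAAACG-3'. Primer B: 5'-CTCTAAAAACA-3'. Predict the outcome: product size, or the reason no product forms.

Primer A (CTACACAAACG) matches the top strand at positions 17–27 (3' end points downstream).
Primer B (CTCTAAAAACA) also matches the top strand directly, at positions 97–107 — its reverse complement TGTTTTTAGAG is not present.
Both primers anneal to the bottom strand with 3' ends pointing the same way, so neither can prime synthesis back toward the other.

No product — both primers anneal to the same strand and extend in the same direction.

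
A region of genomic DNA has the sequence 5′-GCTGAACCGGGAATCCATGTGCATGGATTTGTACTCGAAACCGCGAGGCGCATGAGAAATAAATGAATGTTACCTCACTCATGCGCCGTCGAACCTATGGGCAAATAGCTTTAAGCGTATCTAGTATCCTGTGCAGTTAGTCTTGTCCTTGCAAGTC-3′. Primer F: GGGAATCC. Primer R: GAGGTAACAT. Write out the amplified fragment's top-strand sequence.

5'-GGGAATCCATGTGCATGGATTTGTACTCGAAACCGCGAGGCGCATGAGAAATAAATGAATGTTACCTC-3'

The forward primer matches the template at positions 9–16.
Taking the reverse complement of GAGGTAACAT gives ATGTTACCTC, found at positions 67–76 on the template; the primer anneals here to the top strand with its 3' end pointing upstream.
The product is the template from position 9 through 76 (68 bp).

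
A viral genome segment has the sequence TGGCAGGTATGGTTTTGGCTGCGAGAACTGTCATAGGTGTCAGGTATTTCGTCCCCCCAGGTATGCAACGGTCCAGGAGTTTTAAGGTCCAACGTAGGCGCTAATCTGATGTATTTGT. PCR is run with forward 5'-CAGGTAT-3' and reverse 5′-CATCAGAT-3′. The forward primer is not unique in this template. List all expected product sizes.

108 bp, 71 bp, 54 bp

The forward primer CAGGTAT matches the top strand at positions 4–10, 41–47, 58–64.
The reverse primer's reverse complement is ATCTGATG, matching at positions 104–111.
Each forward site pairs with the reverse site to give a product ending at position 111: sizes 108, 71, 54 bp.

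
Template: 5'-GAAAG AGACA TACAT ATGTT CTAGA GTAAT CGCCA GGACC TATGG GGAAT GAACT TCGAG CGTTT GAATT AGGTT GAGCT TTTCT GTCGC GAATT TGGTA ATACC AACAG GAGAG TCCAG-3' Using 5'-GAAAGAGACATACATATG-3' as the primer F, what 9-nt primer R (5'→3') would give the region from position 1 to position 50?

5'-ATTCCCCAT-3'

The product's 3' end on the top strand is position 50.
The reverse primer anneals to the top strand over positions 42–50, i.e. to ATGGGGAAT.
Its sequence written 5'→3' is the reverse complement: ATTCCCCAT.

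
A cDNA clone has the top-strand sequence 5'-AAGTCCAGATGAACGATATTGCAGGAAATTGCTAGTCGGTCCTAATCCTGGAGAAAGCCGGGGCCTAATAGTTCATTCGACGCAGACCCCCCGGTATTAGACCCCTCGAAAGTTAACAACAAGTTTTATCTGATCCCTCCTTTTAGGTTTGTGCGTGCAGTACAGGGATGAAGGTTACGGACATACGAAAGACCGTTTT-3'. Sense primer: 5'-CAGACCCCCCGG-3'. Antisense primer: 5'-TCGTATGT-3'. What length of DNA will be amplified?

Scanning the template, CAGACCCCCCGG occurs at positions 83–94; this primer anneals to the bottom strand there with its 3' end pointing downstream.
Reverse complement of the reverse primer: ACATACGA. This occurs on the top strand at positions 181–188.
Product length = (reverse-primer end) − (forward-primer start) + 1 = 188 − 83 + 1 = 106 bp.

106 bp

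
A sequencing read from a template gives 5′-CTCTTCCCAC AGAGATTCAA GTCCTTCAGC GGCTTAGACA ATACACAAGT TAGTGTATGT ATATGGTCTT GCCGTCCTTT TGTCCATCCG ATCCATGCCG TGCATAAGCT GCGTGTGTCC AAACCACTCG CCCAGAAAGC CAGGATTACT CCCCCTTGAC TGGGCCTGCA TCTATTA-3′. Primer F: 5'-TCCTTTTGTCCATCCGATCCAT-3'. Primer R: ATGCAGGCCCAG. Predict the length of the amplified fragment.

97 bp

Scanning the template, TCCTTTTGTCCATCCGATCCAT occurs at positions 75–96; this primer anneals to the bottom strand there with its 3' end pointing downstream.
The reverse primer's reverse complement is CTGGGCCTGCAT, which matches the template at positions 160–171.
Product length = (reverse-primer end) − (forward-primer start) + 1 = 171 − 75 + 1 = 97 bp.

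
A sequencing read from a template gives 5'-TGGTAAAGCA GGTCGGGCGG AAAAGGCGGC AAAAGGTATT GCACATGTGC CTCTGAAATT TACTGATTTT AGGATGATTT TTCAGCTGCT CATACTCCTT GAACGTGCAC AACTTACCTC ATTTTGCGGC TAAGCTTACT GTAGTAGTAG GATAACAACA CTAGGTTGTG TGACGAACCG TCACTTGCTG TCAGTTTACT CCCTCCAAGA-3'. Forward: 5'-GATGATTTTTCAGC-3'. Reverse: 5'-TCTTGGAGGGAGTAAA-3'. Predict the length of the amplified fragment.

138 bp

Forward primer GATGATTTTTCAGC is found on the top strand at positions 73–86.
Taking the reverse complement of TCTTGGAGGGAGTAAA gives TTTACTCCCTCCAAGA, found at positions 195–210 on the template; the primer anneals here to the top strand with its 3' end pointing upstream.
The product runs from position 73 to position 210, so its length is 210 − 73 + 1 = 138 bp.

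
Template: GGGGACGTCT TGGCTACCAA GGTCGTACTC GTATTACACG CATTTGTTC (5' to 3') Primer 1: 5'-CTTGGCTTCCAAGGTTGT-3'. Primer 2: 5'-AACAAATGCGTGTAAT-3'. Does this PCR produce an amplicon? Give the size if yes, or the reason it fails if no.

Primer 1 (CTTGGCTTCCAAGGTTGT) does not match the top strand, and its reverse complement ACAACCTTGGAAGCCAAG does not match either.
With no annealing site for primer 1, no amplification occurs.

No product — primer 1 has no binding site in the template.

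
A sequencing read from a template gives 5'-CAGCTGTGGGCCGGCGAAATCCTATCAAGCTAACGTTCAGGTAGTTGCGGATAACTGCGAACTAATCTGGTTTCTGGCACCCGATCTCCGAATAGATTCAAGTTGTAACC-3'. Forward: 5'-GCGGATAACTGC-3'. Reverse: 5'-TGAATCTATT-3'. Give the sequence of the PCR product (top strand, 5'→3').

Scanning the template, GCGGATAACTGC occurs at positions 47–58; this primer anneals to the bottom strand there with its 3' end pointing downstream.
Taking the reverse complement of TGAATCTATT gives AATAGATTCA, found at positions 91–100 on the template; the primer anneals here to the top strand with its 3' end pointing upstream.
The product is the template from position 47 through 100 (54 bp).

5'-GCGGATAACTGCGAACTAATCTGGTTTCTGGCACCCGATCTCCGAATAGATTCA-3'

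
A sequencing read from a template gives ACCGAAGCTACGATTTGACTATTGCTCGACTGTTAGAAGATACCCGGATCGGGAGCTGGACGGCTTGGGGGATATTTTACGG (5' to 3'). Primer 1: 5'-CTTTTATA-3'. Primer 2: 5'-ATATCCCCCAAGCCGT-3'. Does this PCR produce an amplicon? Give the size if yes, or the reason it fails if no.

Primer 1 (CTTTTATA) does not match the top strand, and its reverse complement TATAAAAG does not match either.
With no annealing site for primer 1, no amplification occurs.

No product — primer 1 has no binding site in the template.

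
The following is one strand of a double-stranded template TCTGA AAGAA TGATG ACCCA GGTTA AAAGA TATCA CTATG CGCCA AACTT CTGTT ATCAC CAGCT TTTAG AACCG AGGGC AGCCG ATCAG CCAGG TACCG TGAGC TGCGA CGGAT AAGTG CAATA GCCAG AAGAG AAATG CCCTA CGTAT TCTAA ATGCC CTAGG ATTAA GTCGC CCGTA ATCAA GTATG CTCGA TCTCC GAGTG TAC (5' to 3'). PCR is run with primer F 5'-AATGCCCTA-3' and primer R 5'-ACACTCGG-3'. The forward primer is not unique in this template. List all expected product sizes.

The forward primer AATGCCCTA matches the top strand at positions 137–145, 155–163.
The reverse primer's reverse complement is CCGAGTGT, matching at positions 199–206.
Each forward site pairs with the reverse site to give a product ending at position 206: sizes 70, 52 bp.

70 bp, 52 bp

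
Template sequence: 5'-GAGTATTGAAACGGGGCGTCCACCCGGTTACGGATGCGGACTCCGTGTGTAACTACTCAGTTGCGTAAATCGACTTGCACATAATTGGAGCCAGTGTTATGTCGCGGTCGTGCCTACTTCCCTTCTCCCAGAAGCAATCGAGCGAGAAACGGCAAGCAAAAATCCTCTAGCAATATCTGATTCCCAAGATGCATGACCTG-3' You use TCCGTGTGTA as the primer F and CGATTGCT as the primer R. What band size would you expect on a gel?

99 bp

The forward primer matches the template at positions 42–51.
Reverse complement of the reverse primer: AGCAATCG. This occurs on the top strand at positions 133–140.
Amplicon spans positions 42–140: 99 bp.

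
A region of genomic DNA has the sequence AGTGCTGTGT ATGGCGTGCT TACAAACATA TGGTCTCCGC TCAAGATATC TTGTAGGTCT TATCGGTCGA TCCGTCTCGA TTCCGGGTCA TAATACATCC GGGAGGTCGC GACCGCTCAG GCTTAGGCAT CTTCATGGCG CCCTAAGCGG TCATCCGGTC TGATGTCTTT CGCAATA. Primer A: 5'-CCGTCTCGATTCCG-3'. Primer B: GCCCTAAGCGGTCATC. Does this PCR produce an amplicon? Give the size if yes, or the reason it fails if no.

Primer A (CCGTCTCGATTCCG) matches the top strand at positions 72–85 (3' end points downstream).
Primer B (GCCCTAAGCGGTCATC) also matches the top strand directly, at positions 140–155 — its reverse complement GATGACCGCTTAGGGC is not present.
Both primers anneal to the bottom strand with 3' ends pointing the same way, so neither can prime synthesis back toward the other.

No product — both primers anneal to the same strand and extend in the same direction.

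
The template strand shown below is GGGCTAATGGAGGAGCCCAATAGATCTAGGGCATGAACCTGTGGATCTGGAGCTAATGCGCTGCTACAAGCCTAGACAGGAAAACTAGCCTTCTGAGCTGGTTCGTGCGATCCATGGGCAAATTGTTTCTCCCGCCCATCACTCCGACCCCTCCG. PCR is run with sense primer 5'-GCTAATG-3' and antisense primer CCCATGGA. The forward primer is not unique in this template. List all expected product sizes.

The forward primer GCTAATG matches the top strand at positions 3–9, 52–58.
The reverse primer's reverse complement is TCCATGGG, matching at positions 111–118.
Each forward site pairs with the reverse site to give a product ending at position 118: sizes 116, 67 bp.

116 bp, 67 bp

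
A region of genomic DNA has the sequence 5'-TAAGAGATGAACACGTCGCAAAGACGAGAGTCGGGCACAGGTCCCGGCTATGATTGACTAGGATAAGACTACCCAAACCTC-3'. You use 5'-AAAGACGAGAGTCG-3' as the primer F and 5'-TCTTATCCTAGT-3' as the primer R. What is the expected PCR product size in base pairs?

The forward primer matches the template at positions 20–33.
Reverse complement of the reverse primer: ACTAGGATAAGA. This occurs on the top strand at positions 57–68.
Amplicon spans positions 20–68: 49 bp.

49 bp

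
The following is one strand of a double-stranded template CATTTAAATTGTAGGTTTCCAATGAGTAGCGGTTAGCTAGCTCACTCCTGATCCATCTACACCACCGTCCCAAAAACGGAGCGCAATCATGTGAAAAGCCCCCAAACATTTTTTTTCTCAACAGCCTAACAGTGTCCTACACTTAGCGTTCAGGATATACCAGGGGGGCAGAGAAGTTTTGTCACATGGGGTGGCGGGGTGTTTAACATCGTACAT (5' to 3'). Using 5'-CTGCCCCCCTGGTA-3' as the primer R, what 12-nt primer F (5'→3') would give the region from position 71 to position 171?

The reverse primer's reverse complement TACCAGGGGGGCAG matches the template at positions 158–171; the product starts at position 71.
The forward primer is identical to the top strand over positions 71–82: CAAAAACGGAGC.

5'-CAAAAACGGAGC-3'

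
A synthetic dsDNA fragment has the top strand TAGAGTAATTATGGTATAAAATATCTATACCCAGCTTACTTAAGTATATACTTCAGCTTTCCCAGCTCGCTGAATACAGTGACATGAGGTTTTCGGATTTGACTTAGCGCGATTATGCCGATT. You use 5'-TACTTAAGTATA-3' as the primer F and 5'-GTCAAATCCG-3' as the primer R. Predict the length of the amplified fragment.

67 bp

Scanning the template, TACTTAAGTATA occurs at positions 37–48; this primer anneals to the bottom strand there with its 3' end pointing downstream.
Taking the reverse complement of GTCAAATCCG gives CGGATTTGAC, found at positions 94–103 on the template; the primer anneals here to the top strand with its 3' end pointing upstream.
The product runs from position 37 to position 103, so its length is 103 − 37 + 1 = 67 bp.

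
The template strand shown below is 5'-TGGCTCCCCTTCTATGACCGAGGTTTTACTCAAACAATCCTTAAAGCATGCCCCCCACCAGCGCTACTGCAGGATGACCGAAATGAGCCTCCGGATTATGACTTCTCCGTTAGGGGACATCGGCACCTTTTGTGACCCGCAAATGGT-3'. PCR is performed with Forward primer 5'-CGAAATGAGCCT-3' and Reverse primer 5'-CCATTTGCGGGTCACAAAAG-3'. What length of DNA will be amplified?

The forward primer matches the template at positions 79–90.
The reverse primer's reverse complement is CTTTTGTGACCCGCAAATGG, which matches the template at positions 127–146.
Amplicon spans positions 79–146: 68 bp.

68 bp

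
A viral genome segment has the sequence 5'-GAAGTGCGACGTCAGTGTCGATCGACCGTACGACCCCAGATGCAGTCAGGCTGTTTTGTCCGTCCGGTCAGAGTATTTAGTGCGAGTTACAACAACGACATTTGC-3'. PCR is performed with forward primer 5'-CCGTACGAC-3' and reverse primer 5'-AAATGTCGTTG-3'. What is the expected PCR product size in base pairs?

Forward primer CCGTACGAC is found on the top strand at positions 26–34.
The reverse primer's reverse complement is CAACGACATTT, which matches the template at positions 93–103.
Amplicon spans positions 26–103: 78 bp.

78 bp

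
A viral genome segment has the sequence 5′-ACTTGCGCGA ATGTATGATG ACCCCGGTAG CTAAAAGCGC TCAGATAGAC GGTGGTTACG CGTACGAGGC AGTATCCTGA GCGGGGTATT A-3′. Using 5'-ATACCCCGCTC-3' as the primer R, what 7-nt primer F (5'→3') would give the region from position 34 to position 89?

The reverse primer's reverse complement GAGCGGGGTAT matches the template at positions 79–89; the product starts at position 34.
The forward primer is identical to the top strand over positions 34–40: AAAGCGC.

5'-AAAGCGC-3'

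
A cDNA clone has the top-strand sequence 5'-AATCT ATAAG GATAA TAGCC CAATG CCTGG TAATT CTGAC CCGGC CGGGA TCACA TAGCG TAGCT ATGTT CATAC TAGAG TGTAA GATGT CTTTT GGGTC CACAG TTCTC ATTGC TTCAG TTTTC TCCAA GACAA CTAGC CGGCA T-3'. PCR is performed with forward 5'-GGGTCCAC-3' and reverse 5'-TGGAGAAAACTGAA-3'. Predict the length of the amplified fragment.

The forward primer matches the template at positions 96–103.
Taking the reverse complement of TGGAGAAAACTGAA gives TTCAGTTTTCTCCA, found at positions 116–129 on the template; the primer anneals here to the top strand with its 3' end pointing upstream.
The product runs from position 96 to position 129, so its length is 129 − 96 + 1 = 34 bp.

34 bp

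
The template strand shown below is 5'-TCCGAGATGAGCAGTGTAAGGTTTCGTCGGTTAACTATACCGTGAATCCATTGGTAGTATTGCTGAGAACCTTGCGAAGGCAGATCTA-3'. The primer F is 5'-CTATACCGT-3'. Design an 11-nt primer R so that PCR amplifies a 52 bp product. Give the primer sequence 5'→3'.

5'-GATCTGCCTTC-3'

The forward primer binds at positions 35–43, so a 52 bp product ends at position 35 + 52 − 1 = 86.
The reverse primer anneals to the top strand over positions 76–86, i.e. to GAAGGCAGATC.
Its sequence written 5'→3' is the reverse complement: GATCTGCCTTC.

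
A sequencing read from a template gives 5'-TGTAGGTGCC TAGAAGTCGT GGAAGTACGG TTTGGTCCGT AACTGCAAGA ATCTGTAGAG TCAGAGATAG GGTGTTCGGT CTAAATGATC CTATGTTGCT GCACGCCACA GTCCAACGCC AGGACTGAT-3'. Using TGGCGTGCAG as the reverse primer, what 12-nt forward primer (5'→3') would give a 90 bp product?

5'-GTGGAAGTACGG-3'

The reverse primer's reverse complement CTGCACGCCA matches the template at positions 99–108, so the product ends at position 108.
A 90 bp product then starts at position 108 − 90 + 1 = 19.
The forward primer is identical to the top strand there: GTGGAAGTACGG.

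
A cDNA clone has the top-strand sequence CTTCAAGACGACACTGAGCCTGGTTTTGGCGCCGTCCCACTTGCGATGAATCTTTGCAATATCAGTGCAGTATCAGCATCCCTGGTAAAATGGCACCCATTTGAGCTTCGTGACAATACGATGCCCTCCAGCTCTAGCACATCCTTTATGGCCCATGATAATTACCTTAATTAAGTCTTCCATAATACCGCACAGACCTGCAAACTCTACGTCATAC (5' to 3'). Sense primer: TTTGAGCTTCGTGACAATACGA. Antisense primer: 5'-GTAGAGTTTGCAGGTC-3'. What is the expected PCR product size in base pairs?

The forward primer matches the template at positions 100–121.
The reverse primer's reverse complement is GACCTGCAAACTCTAC, which matches the template at positions 195–210.
Product length = (reverse-primer end) − (forward-primer start) + 1 = 210 − 100 + 1 = 111 bp.

111 bp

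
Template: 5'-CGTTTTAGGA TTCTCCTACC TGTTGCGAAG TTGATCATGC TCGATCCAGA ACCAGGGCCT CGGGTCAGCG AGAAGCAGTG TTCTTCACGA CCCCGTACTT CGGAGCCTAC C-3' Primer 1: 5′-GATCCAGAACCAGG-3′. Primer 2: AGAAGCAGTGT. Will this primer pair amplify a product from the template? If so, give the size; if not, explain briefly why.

Primer 1 (GATCCAGAACCAGG) matches the top strand at positions 43–56 (3' end points downstream).
Primer 2 (AGAAGCAGTGT) also matches the top strand directly, at positions 71–81 — its reverse complement ACACTGCTTCT is not present.
Both primers anneal to the bottom strand with 3' ends pointing the same way, so neither can prime synthesis back toward the other.

No product — both primers anneal to the same strand and extend in the same direction.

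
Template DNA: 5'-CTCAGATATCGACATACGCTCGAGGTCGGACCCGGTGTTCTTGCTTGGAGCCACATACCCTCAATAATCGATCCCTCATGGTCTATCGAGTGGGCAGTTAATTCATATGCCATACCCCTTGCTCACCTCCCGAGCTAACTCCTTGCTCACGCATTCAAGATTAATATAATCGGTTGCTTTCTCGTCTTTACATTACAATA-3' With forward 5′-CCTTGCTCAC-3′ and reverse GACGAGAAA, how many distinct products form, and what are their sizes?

The forward primer CCTTGCTCAC matches the top strand at positions 117–126, 141–150.
The reverse primer's reverse complement is TTTCTCGTC, matching at positions 178–186.
Each forward site pairs with the reverse site to give a product ending at position 186: sizes 70, 46 bp.

Two products: 70 bp, 46 bp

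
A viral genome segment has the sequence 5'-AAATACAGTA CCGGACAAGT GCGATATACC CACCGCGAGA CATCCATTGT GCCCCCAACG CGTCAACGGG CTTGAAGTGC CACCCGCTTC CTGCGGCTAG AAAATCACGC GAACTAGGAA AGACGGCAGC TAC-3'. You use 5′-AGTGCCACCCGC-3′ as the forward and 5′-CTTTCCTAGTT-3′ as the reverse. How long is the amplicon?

47 bp

The forward primer matches the template at positions 76–87.
Reverse complement of the reverse primer: AACTAGGAAAG. This occurs on the top strand at positions 112–122.
Amplicon spans positions 76–122: 47 bp.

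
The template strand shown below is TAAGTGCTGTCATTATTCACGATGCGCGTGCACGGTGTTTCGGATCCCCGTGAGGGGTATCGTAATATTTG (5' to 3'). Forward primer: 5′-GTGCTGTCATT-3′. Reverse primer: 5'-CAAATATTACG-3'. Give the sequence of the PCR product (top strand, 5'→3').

5'-GTGCTGTCATTATTCACGATGCGCGTGCACGGTGTTTCGGATCCCCGTGAGGGGTATCGTAATATTTG-3'

Forward primer GTGCTGTCATT is found on the top strand at positions 4–14.
Reverse complement of the reverse primer: CGTAATATTTG. This occurs on the top strand at positions 61–71.
The product is the template from position 4 through 71 (68 bp).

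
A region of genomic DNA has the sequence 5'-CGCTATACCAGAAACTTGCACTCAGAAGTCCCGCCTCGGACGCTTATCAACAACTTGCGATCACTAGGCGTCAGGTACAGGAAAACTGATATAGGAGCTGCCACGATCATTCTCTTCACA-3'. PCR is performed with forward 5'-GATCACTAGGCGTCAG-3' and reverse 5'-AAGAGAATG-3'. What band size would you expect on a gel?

Scanning the template, GATCACTAGGCGTCAG occurs at positions 59–74; this primer anneals to the bottom strand there with its 3' end pointing downstream.
Reverse complement of the reverse primer: CATTCTCTT. This occurs on the top strand at positions 108–116.
Product length = (reverse-primer end) − (forward-primer start) + 1 = 116 − 59 + 1 = 58 bp.

58 bp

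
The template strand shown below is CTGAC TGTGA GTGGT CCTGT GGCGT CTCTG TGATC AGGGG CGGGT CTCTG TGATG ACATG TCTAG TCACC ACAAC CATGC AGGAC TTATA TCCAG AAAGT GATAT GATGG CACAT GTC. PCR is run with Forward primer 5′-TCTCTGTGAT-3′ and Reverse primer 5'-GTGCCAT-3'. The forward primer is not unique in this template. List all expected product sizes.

89 bp, 69 bp

The forward primer TCTCTGTGAT matches the top strand at positions 25–34, 45–54.
The reverse primer's reverse complement is ATGGCAC, matching at positions 107–113.
Each forward site pairs with the reverse site to give a product ending at position 113: sizes 89, 69 bp.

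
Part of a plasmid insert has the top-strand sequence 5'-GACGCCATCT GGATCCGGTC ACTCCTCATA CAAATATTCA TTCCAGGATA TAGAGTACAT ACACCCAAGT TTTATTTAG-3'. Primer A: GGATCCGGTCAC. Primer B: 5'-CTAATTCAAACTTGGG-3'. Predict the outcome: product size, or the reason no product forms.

Primer B (CTAATTCAAACTTGGG) does not match the top strand, and its reverse complement CCCAAGTTTGAATTAG does not match either.
With no annealing site for primer B, no amplification occurs.

No product — primer B has no binding site in the template.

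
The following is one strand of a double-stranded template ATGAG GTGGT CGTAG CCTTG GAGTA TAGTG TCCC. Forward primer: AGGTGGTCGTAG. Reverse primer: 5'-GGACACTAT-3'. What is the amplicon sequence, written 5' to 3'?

5'-AGGTGGTCGTAGCCTTGGAGTATAGTGTCC-3'

Forward primer AGGTGGTCGTAG is found on the top strand at positions 4–15.
Reverse complement of the reverse primer: ATAGTGTCC. This occurs on the top strand at positions 25–33.
The product is the template from position 4 through 33 (30 bp).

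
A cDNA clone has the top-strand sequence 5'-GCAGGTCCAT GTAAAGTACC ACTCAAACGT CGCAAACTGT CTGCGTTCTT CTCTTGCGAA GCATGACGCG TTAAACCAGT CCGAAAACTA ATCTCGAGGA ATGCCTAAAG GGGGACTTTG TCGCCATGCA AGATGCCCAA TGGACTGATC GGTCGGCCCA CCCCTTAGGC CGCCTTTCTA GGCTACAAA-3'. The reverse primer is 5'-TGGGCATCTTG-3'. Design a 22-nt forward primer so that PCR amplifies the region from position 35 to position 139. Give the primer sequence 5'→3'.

The reverse primer's reverse complement CAAGATGCCCA matches the template at positions 129–139; the product starts at position 35.
The forward primer is identical to the top strand over positions 35–56: AACTGTCTGCGTTCTTCTCTTG.

5'-AACTGTCTGCGTTCTTCTCTTG-3'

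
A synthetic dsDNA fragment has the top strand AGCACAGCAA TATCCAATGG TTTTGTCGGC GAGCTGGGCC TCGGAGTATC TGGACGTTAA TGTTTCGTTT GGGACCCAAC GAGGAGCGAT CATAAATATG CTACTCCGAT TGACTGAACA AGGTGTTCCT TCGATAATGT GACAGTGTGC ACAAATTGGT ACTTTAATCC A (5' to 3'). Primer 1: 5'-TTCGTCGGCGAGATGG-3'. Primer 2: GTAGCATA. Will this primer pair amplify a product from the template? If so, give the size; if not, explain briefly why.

Primer 1 (TTCGTCGGCGAGATGG) does not match the top strand, and its reverse complement CCATCTCGCCGACGAA does not match either.
With no annealing site for primer 1, no amplification occurs.

No product — primer 1 has no binding site in the template.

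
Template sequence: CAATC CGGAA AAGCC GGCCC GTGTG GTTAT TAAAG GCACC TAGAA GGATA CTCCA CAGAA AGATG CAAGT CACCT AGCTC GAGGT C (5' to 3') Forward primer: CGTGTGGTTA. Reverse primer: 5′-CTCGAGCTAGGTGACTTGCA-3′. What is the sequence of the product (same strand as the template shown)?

5'-CGTGTGGTTATTAAAGGCACCTAGAAGGATACTCCACAGAAAGATGCAAGTCACCTAGCTCGAG-3'

Scanning the template, CGTGTGGTTA occurs at positions 20–29; this primer anneals to the bottom strand there with its 3' end pointing downstream.
Taking the reverse complement of CTCGAGCTAGGTGACTTGCA gives TGCAAGTCACCTAGCTCGAG, found at positions 64–83 on the template; the primer anneals here to the top strand with its 3' end pointing upstream.
The product is the template from position 20 through 83 (64 bp).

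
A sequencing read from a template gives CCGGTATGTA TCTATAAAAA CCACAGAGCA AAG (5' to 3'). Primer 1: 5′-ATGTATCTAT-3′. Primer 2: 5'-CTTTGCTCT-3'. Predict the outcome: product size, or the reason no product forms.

Yes — a 28 bp product.

Primer 1 (ATGTATCTAT) matches the top strand at positions 6–15; it acts as a forward primer.
Primer 2's reverse complement is AGAGCAAAG, matching the top strand at positions 25–33; it acts as a reverse primer.
The 3' ends face each other across positions 6–33, giving a 28 bp product.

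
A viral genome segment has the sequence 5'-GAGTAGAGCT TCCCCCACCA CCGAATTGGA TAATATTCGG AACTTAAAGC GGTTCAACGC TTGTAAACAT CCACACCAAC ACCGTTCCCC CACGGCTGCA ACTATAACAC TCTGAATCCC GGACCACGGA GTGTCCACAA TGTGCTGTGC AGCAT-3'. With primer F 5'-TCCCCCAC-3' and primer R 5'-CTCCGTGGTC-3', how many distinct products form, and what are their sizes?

The forward primer TCCCCCAC matches the top strand at positions 11–18, 86–93.
The reverse primer's reverse complement is GACCACGGAG, matching at positions 122–131.
Each forward site pairs with the reverse site to give a product ending at position 131: sizes 121, 46 bp.

Two products: 121 bp, 46 bp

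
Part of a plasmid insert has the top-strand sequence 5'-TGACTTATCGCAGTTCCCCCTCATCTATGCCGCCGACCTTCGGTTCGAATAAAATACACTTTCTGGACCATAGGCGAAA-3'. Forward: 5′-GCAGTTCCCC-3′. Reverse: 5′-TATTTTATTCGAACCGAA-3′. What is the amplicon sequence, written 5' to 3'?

5'-GCAGTTCCCCCTCATCTATGCCGCCGACCTTCGGTTCGAATAAAATA-3'

Scanning the template, GCAGTTCCCC occurs at positions 10–19; this primer anneals to the bottom strand there with its 3' end pointing downstream.
Taking the reverse complement of TATTTTATTCGAACCGAA gives TTCGGTTCGAATAAAATA, found at positions 39–56 on the template; the primer anneals here to the top strand with its 3' end pointing upstream.
The product is the template from position 10 through 56 (47 bp).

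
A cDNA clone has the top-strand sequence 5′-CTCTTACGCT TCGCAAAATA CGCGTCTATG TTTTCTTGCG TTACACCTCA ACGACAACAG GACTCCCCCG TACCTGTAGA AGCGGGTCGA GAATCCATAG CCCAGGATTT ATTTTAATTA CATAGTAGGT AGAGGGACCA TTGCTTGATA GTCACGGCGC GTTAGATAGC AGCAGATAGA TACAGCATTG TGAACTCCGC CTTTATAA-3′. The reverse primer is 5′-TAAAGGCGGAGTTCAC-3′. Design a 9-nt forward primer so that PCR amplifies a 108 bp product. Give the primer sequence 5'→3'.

5'-TAGCCCAGG-3'

The reverse primer's reverse complement GTGAACTCCGCCTTTA matches the template at positions 190–205, so the product ends at position 205.
A 108 bp product then starts at position 205 − 108 + 1 = 98.
The forward primer is identical to the top strand there: TAGCCCAGG.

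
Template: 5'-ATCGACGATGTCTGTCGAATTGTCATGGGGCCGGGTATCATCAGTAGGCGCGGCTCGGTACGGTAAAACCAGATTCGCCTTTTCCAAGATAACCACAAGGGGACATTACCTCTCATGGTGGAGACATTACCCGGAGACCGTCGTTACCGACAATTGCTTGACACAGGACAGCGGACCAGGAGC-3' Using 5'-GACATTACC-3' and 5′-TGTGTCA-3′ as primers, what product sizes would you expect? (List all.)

64 bp, 43 bp

The forward primer GACATTACC matches the top strand at positions 102–110, 123–131.
The reverse primer's reverse complement is TGACACA, matching at positions 159–165.
Each forward site pairs with the reverse site to give a product ending at position 165: sizes 64, 43 bp.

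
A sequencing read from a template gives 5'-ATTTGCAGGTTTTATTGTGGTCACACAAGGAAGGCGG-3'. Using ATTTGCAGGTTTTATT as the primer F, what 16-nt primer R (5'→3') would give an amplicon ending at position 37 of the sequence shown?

5'-CCGCCTTCCTTGTGTG-3'

The forward primer binds at positions 1–16; the product's 3' end on the top strand is position 37.
The reverse primer anneals to the top strand over positions 22–37, i.e. to CACACAAGGAAGGCGG.
Its sequence written 5'→3' is the reverse complement: CCGCCTTCCTTGTGTG.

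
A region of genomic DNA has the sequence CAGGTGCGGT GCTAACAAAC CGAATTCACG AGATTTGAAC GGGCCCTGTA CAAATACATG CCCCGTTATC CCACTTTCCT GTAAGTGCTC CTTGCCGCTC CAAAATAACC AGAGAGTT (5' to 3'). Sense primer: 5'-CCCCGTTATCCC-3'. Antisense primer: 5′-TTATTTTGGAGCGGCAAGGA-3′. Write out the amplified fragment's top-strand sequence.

5'-CCCCGTTATCCCACTTTCCTGTAAGTGCTCCTTGCCGCTCCAAAATAA-3'

The forward primer matches the template at positions 61–72.
Reverse complement of the reverse primer: TCCTTGCCGCTCCAAAATAA. This occurs on the top strand at positions 89–108.
The product is the template from position 61 through 108 (48 bp).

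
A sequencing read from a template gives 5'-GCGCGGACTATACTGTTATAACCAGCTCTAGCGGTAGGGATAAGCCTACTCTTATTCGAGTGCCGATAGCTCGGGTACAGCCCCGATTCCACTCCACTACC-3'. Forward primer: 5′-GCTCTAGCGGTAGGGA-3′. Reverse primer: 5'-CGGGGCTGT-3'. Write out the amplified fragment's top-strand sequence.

Forward primer GCTCTAGCGGTAGGGA is found on the top strand at positions 25–40.
Reverse complement of the reverse primer: ACAGCCCCG. This occurs on the top strand at positions 77–85.
The product is the template from position 25 through 85 (61 bp).

5'-GCTCTAGCGGTAGGGATAAGCCTACTCTTATTCGAGTGCCGATAGCTCGGGTACAGCCCCG-3'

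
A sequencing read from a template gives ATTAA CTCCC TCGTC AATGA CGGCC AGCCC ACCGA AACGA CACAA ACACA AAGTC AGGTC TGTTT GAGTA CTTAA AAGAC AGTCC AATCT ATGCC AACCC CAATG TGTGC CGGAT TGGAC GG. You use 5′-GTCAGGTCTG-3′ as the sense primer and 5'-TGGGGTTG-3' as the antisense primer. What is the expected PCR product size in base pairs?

The forward primer matches the template at positions 53–62.
Taking the reverse complement of TGGGGTTG gives CAACCCCA, found at positions 95–102 on the template; the primer anneals here to the top strand with its 3' end pointing upstream.
Product length = (reverse-primer end) − (forward-primer start) + 1 = 102 − 53 + 1 = 50 bp.

50 bp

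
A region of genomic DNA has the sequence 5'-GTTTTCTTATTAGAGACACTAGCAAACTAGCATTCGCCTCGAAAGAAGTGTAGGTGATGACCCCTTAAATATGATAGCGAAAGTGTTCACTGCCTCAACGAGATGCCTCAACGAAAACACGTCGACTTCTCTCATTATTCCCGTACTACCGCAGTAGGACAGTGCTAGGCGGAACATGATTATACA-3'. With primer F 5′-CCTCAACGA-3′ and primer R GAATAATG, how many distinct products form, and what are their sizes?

Two products: 48 bp, 35 bp

The forward primer CCTCAACGA matches the top strand at positions 93–101, 106–114.
The reverse primer's reverse complement is CATTATTC, matching at positions 133–140.
Each forward site pairs with the reverse site to give a product ending at position 140: sizes 48, 35 bp.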